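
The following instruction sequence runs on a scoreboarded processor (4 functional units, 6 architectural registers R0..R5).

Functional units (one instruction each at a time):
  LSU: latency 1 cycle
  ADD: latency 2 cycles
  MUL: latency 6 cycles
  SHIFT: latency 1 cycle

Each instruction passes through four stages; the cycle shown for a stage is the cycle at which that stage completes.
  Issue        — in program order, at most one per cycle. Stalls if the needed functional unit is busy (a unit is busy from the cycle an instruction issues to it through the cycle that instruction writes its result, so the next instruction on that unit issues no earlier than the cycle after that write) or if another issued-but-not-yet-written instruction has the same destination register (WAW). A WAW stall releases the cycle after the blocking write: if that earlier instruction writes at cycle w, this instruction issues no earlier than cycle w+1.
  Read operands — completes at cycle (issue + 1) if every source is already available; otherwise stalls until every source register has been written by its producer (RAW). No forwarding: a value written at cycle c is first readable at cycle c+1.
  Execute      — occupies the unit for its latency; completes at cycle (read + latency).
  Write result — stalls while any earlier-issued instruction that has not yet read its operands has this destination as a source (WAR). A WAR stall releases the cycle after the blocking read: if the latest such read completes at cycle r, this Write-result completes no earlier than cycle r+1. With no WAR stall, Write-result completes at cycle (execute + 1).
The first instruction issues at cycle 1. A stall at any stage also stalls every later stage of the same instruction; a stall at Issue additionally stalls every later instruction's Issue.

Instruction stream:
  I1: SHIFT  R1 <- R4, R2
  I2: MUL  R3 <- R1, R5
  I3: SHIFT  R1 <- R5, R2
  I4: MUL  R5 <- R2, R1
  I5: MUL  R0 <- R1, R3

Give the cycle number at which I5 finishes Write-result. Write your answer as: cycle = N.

cycle = 30

cycle 1: I1 issues→SHIFT
cycle 2: I1 reads | I2 issues→MUL
cycle 3: I1 exec-done
cycle 4: I1 writes R1
cycle 5: I2 reads | I3 issues→SHIFT
cycle 6: I3 reads
cycle 7: I3 exec-done
cycle 8: I3 writes R1
cycle 11: I2 exec-done
cycle 12: I2 writes R3
cycle 13: I4 issues→MUL
cycle 14: I4 reads
cycle 20: I4 exec-done
cycle 21: I4 writes R5
cycle 22: I5 issues→MUL
cycle 23: I5 reads
cycle 29: I5 exec-done
cycle 30: I5 writes R0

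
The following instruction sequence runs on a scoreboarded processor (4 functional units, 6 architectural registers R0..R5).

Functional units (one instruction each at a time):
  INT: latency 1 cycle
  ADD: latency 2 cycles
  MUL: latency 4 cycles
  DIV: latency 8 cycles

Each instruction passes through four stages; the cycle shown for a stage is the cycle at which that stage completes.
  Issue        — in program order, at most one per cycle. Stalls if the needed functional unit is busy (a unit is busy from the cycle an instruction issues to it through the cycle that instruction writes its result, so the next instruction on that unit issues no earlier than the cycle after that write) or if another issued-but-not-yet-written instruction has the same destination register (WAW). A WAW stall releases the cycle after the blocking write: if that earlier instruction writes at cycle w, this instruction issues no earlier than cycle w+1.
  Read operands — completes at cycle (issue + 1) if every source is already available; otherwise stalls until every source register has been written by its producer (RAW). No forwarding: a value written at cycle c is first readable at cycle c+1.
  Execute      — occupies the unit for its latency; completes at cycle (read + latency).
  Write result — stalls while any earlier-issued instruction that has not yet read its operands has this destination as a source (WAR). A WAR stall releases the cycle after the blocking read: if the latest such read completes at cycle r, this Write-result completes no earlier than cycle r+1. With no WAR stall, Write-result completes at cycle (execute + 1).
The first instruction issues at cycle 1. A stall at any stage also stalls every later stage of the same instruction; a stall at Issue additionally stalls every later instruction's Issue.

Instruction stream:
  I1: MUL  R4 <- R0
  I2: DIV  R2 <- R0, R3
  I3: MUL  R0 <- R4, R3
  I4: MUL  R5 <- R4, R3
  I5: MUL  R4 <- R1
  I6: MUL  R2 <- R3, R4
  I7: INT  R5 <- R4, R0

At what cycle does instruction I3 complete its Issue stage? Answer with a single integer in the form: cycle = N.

cycle = 8

[I1] 1/2/6/7
[I2] 2/3/11/12
[I3] 8/9/13/14  (struct: MUL busy until I1 writes@7)
[I4] 15/16/20/21  (struct: MUL busy until I3 writes@14)
[I5] 22/23/27/28  (struct: MUL busy until I4 writes@21)
[I6] 29/30/34/35  (struct: MUL busy until I5 writes@28)
[I7] 30/31/32/33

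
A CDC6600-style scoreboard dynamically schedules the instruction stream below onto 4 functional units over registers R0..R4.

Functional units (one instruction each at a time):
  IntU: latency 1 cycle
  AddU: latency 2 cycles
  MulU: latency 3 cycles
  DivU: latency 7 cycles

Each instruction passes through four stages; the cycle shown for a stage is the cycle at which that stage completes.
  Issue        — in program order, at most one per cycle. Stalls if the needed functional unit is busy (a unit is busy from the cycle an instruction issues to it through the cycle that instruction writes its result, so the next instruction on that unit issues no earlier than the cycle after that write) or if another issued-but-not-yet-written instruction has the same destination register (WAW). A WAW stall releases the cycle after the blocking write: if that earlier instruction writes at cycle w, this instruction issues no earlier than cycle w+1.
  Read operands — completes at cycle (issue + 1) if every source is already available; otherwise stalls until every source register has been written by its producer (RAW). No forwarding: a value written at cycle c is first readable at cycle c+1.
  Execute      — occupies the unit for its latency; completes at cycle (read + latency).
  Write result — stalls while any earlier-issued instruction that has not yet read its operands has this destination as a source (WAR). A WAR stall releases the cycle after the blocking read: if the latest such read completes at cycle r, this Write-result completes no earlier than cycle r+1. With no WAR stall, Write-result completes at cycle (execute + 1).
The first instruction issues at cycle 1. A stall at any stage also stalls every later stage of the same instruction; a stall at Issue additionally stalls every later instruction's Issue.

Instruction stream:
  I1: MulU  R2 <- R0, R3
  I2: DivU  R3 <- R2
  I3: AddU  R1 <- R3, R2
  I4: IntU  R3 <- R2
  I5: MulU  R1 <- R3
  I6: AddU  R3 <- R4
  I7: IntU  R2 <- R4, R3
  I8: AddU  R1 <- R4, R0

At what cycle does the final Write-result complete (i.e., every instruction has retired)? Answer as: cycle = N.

cycle = 30

I1: IS=1 RO=2 EX=5 WR=6
I2: IS=2 RO=7 EX=14 WR=15  [RAW R2: wait I1 write@6]
I3: IS=3 RO=16 EX=18 WR=19  [RAW R3: wait I2 write@15]
I4: IS=16 RO=17 EX=18 WR=19  [WAW R3: wait I2 write@15]
I5: IS=20 RO=21 EX=24 WR=25  [WAW R1: wait I3 write@19]
I6: IS=21 RO=22 EX=24 WR=25
I7: IS=22 RO=26 EX=27 WR=28  [RAW R3: wait I6 write@25]
I8: IS=26 RO=27 EX=29 WR=30  [struct: AddU busy until I6 writes@25]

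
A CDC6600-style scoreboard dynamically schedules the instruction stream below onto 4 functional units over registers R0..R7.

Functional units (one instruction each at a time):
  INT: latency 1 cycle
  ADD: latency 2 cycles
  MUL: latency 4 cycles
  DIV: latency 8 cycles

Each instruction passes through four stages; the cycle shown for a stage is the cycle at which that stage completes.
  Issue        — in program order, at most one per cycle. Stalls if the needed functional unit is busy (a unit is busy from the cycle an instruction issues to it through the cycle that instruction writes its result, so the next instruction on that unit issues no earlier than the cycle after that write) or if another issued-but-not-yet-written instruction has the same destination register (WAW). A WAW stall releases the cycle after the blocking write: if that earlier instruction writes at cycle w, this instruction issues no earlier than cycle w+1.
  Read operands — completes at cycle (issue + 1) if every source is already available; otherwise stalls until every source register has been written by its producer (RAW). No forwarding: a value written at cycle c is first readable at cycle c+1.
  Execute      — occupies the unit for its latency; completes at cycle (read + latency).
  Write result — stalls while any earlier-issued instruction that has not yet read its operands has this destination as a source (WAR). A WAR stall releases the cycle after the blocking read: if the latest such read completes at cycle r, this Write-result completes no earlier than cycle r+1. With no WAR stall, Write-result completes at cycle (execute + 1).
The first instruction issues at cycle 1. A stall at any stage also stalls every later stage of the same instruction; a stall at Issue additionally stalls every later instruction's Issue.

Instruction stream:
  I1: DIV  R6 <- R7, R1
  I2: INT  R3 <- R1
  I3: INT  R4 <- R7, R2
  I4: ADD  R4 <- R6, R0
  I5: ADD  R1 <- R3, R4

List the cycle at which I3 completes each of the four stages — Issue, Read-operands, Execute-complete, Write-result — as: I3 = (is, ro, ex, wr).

I3 = (6, 7, 8, 9)

t=1  I1 dispatched to DIV
t=2  I1 operands ready · I2 dispatched to INT
t=3  I2 operands ready
t=4  I2 complete
t=5  R3←I2
t=6  I3 dispatched to INT
t=7  I3 operands ready
t=8  I3 complete
t=9  R4←I3
t=10  I1 complete · I4 dispatched to ADD
t=11  R6←I1
t=12  I4 operands ready
t=14  I4 complete
t=15  R4←I4
t=16  I5 dispatched to ADD
t=17  I5 operands ready
t=19  I5 complete
t=20  R1←I5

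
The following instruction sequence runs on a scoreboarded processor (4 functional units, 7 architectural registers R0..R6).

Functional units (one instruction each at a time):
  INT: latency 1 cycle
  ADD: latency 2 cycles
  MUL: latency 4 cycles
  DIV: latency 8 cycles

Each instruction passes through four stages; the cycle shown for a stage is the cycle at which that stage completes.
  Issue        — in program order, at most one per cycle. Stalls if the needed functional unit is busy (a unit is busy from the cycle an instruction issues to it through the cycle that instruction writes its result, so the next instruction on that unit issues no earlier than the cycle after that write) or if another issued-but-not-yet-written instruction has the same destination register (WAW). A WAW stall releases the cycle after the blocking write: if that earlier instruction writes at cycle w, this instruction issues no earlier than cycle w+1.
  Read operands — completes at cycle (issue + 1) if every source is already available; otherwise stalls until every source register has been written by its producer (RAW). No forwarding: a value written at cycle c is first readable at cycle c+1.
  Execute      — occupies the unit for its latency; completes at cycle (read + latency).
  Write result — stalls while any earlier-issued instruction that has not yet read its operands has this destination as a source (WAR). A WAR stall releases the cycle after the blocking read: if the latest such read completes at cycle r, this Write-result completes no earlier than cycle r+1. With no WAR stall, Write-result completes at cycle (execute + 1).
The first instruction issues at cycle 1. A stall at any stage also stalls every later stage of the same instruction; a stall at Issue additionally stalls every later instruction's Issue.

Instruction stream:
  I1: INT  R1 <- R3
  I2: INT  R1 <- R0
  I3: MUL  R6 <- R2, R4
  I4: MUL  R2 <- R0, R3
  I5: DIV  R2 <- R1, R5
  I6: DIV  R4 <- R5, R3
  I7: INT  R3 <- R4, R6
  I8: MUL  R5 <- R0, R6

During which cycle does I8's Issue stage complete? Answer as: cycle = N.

cycle = 33

I1: IS=1 RO=2 EX=3 WR=4
I2: IS=5 RO=6 EX=7 WR=8  [struct: INT busy until I1 writes@4]
I3: IS=6 RO=7 EX=11 WR=12
I4: IS=13 RO=14 EX=18 WR=19  [struct: MUL busy until I3 writes@12]
I5: IS=20 RO=21 EX=29 WR=30  [WAW R2: wait I4 write@19]
I6: IS=31 RO=32 EX=40 WR=41  [struct: DIV busy until I5 writes@30]
I7: IS=32 RO=42 EX=43 WR=44  [RAW R4: wait I6 write@41]
I8: IS=33 RO=34 EX=38 WR=39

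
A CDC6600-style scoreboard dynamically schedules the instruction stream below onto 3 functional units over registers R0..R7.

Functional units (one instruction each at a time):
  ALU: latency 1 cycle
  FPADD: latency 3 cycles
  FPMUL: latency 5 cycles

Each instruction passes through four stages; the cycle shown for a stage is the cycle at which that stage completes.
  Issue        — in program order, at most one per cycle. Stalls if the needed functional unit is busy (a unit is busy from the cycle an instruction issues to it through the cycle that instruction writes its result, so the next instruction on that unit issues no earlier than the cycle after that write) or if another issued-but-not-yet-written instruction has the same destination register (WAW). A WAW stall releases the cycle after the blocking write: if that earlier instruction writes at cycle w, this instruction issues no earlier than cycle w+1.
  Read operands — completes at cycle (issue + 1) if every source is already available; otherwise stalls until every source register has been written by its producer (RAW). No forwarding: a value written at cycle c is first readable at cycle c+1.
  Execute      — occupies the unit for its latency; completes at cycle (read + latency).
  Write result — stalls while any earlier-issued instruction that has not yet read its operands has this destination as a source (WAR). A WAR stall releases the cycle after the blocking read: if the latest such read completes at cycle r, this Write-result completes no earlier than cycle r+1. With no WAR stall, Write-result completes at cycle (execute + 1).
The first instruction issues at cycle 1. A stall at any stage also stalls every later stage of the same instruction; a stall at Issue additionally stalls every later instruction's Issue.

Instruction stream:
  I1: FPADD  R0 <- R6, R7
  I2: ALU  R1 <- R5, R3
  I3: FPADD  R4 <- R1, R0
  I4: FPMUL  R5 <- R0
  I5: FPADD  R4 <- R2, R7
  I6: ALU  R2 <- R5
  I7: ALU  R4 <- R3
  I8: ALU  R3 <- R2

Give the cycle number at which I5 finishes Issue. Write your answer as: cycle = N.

cycle = 13

I1  is:1  ro:2  ex:5  wr:6
I2  is:2  ro:3  ex:4  wr:5
I3  is:7  ro:8  ex:11  wr:12  — struct: FPADD busy until I1 writes@6
I4  is:8  ro:9  ex:14  wr:15
I5  is:13  ro:14  ex:17  wr:18  — struct: FPADD busy until I3 writes@12
I6  is:14  ro:16  ex:17  wr:18  — RAW R5: wait I4 write@15
I7  is:19  ro:20  ex:21  wr:22  — struct: ALU busy until I6 writes@18
I8  is:23  ro:24  ex:25  wr:26  — struct: ALU busy until I7 writes@22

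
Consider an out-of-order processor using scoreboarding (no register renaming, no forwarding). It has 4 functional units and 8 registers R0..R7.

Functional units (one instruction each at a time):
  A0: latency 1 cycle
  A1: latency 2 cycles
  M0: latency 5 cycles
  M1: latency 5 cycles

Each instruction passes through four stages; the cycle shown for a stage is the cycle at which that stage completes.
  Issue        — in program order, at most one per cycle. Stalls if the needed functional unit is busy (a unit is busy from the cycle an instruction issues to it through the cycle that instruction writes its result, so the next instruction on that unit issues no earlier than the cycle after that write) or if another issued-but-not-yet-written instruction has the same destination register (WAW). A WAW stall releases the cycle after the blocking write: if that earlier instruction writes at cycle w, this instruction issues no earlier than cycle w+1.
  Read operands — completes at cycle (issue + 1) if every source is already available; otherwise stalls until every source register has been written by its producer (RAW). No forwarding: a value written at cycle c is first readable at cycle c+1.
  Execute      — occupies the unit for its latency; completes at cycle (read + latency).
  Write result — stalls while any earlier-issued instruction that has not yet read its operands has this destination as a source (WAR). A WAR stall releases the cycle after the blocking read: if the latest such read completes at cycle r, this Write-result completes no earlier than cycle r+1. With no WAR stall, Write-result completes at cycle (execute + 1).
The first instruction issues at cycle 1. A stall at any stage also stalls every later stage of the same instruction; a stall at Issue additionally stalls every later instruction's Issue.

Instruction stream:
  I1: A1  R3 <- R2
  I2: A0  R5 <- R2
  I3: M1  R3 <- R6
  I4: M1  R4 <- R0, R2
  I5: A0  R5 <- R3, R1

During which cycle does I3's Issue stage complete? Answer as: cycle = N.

1) issue 1, read 2, done 4, write 5
2) issue 2, read 3, done 4, write 5
3) issue 6, read 7, done 12, write 13  <WAW R3: wait I1 write@5>
4) issue 14, read 15, done 20, write 21  <struct: M1 busy until I3 writes@13>
5) issue 15, read 16, done 17, write 18

cycle = 6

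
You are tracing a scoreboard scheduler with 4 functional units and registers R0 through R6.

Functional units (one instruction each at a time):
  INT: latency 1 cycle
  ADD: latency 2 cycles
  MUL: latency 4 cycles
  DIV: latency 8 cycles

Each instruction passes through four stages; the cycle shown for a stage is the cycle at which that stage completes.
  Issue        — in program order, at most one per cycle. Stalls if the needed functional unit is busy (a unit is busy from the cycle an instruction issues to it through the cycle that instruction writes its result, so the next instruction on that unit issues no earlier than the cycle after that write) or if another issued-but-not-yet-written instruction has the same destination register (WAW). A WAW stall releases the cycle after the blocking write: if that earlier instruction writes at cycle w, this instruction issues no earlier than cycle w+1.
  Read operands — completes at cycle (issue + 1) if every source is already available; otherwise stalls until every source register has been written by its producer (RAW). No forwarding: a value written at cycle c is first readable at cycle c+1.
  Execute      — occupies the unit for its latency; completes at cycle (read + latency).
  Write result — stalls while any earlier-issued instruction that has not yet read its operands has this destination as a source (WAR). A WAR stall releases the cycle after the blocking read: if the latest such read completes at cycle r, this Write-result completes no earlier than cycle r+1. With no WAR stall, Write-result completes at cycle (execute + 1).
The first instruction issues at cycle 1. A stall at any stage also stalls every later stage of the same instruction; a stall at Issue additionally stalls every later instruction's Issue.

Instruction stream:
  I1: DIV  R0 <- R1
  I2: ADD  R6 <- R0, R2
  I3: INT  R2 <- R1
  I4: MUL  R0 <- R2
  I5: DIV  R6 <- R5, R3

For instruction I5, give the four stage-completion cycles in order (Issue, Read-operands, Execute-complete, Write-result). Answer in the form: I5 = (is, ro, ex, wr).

I5 = (16, 17, 25, 26)

t=1  I1→DIV
t=2  I1 RO; I2→ADD
t=3  I3→INT
t=4  I3 RO
t=5  I3 EX
t=10  I1 EX
t=11  I1 WR R0
t=12  I2 RO; I4→MUL
t=13  I3 WR R2
t=14  I2 EX; I4 RO
t=15  I2 WR R6
t=16  I5→DIV
t=17  I5 RO
t=18  I4 EX
t=19  I4 WR R0
t=25  I5 EX
t=26  I5 WR R6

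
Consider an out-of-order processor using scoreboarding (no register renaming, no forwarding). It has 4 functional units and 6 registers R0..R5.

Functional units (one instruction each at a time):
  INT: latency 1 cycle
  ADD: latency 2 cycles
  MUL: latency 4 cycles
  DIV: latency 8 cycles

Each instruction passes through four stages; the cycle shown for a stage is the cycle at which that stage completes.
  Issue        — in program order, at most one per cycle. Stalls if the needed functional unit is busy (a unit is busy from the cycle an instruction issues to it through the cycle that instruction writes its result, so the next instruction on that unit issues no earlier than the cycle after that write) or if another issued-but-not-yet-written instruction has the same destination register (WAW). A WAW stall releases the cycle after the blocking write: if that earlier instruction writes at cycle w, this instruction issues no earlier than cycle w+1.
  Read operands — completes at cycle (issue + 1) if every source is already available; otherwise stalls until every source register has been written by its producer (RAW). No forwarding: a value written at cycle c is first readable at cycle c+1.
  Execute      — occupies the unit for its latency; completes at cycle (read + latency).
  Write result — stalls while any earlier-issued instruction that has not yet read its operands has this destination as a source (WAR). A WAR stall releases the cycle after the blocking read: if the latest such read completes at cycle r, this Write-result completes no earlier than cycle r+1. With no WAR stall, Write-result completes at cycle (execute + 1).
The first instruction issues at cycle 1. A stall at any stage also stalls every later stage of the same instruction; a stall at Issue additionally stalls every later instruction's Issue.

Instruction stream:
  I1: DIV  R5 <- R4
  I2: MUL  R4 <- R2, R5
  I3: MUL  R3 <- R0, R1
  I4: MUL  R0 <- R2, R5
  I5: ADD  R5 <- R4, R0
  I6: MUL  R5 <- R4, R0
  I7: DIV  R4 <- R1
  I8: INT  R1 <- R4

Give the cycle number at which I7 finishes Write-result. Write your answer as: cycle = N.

I1: IS=1 RO=2 EX=10 WR=11
I2: IS=2 RO=12 EX=16 WR=17  [RAW R5: wait I1 write@11]
I3: IS=18 RO=19 EX=23 WR=24  [struct: MUL busy until I2 writes@17]
I4: IS=25 RO=26 EX=30 WR=31  [struct: MUL busy until I3 writes@24]
I5: IS=26 RO=32 EX=34 WR=35  [RAW R0: wait I4 write@31]
I6: IS=36 RO=37 EX=41 WR=42  [WAW R5: wait I5 write@35]
I7: IS=37 RO=38 EX=46 WR=47
I8: IS=38 RO=48 EX=49 WR=50  [RAW R4: wait I7 write@47]

cycle = 47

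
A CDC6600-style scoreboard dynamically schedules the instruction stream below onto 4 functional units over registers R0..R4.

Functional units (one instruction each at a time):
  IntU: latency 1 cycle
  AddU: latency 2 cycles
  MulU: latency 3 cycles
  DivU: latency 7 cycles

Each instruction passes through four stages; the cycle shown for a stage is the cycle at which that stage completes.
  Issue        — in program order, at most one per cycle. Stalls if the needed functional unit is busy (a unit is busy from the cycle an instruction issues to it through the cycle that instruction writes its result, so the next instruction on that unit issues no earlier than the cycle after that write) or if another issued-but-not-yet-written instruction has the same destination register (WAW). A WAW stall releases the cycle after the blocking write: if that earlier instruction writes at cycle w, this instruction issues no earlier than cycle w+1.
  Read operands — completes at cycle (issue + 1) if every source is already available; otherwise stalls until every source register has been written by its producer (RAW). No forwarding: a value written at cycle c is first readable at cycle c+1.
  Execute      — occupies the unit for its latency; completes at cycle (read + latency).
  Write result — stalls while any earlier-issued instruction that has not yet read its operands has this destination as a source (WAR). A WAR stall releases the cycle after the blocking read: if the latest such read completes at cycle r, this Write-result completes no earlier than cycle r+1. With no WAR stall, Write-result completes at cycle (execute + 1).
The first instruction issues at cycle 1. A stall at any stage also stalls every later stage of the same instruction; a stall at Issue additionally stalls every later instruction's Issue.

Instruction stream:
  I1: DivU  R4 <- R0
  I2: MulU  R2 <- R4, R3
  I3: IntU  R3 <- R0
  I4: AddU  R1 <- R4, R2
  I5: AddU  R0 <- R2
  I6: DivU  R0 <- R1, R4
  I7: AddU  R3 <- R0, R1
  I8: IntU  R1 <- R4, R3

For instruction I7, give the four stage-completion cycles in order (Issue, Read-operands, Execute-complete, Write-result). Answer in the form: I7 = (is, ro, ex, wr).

cycle 1: issue I1 (DivU)
cycle 2: I1 read-ops | issue I2 (MulU)
cycle 3: issue I3 (IntU)
cycle 4: I3 read-ops | issue I4 (AddU)
cycle 5: I3 finished on IntU
cycle 9: I1 finished on DivU
cycle 10: I1→R4
cycle 11: I2 read-ops
cycle 12: I3→R3
cycle 14: I2 finished on MulU
cycle 15: I2→R2
cycle 16: I4 read-ops
cycle 18: I4 finished on AddU
cycle 19: I4→R1
cycle 20: issue I5 (AddU)
cycle 21: I5 read-ops
cycle 23: I5 finished on AddU
cycle 24: I5→R0
cycle 25: issue I6 (DivU)
cycle 26: I6 read-ops | issue I7 (AddU)
cycle 27: issue I8 (IntU)
cycle 33: I6 finished on DivU
cycle 34: I6→R0
cycle 35: I7 read-ops
cycle 37: I7 finished on AddU
cycle 38: I7→R3
cycle 39: I8 read-ops
cycle 40: I8 finished on IntU
cycle 41: I8→R1

I7 = (26, 35, 37, 38)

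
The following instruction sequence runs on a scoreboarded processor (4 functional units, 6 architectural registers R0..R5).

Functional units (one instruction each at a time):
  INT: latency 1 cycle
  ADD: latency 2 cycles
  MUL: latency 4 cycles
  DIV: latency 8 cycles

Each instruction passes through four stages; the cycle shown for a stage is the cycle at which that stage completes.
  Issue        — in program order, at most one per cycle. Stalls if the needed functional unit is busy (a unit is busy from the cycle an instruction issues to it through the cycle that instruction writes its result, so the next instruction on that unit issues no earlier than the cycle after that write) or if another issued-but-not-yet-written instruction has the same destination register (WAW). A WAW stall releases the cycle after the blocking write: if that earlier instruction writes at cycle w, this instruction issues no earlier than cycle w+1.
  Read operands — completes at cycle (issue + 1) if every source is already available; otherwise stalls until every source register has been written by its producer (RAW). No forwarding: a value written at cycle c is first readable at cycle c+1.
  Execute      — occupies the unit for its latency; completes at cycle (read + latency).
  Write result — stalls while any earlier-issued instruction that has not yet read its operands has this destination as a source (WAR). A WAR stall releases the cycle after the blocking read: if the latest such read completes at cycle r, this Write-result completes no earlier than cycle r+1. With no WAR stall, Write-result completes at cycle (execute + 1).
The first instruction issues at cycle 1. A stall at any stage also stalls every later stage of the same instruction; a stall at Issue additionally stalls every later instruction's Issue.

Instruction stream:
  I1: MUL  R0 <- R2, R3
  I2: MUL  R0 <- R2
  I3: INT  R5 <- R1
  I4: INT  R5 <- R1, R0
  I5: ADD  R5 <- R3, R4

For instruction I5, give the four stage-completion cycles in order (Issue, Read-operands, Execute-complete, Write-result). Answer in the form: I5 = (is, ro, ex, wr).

I5 = (18, 19, 21, 22)

[I1] 1/2/6/7
[I2] 8/9/13/14  (struct: MUL busy until I1 writes@7)
[I3] 9/10/11/12
[I4] 13/15/16/17  (struct: INT busy until I3 writes@12; RAW R0: wait I2 write@14)
[I5] 18/19/21/22  (WAW R5: wait I4 write@17)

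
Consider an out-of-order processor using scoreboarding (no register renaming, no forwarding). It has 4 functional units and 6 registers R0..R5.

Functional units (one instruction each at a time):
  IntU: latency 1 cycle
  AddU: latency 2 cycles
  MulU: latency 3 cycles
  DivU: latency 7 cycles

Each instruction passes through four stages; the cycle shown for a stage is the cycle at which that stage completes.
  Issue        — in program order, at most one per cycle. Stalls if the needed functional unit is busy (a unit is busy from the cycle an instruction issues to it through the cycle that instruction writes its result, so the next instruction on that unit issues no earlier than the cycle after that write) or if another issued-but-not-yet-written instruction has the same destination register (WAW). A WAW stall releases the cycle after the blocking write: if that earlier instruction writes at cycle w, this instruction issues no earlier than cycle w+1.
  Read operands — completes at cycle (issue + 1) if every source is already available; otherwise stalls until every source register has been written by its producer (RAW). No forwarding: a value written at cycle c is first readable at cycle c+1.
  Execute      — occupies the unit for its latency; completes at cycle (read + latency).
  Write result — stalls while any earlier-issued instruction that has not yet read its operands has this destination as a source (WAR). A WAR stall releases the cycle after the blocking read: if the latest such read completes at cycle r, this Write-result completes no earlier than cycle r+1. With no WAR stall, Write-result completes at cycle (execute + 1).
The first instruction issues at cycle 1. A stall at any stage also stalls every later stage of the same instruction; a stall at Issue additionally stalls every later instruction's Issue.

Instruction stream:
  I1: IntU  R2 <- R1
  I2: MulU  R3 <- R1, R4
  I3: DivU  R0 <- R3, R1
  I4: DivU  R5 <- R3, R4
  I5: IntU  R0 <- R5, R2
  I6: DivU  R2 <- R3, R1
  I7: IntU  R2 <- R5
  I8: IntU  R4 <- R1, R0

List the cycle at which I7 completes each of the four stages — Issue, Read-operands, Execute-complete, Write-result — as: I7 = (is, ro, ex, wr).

I7 = (37, 38, 39, 40)

[1] I1 issues→IntU
[2] I1 reads; I2 issues→MulU
[3] I1 exec-done; I2 reads; I3 issues→DivU
[4] I1 writes R2
[6] I2 exec-done
[7] I2 writes R3
[8] I3 reads
[15] I3 exec-done
[16] I3 writes R0
[17] I4 issues→DivU
[18] I4 reads; I5 issues→IntU
[25] I4 exec-done
[26] I4 writes R5
[27] I5 reads; I6 issues→DivU
[28] I5 exec-done; I6 reads
[29] I5 writes R0
[35] I6 exec-done
[36] I6 writes R2
[37] I7 issues→IntU
[38] I7 reads
[39] I7 exec-done
[40] I7 writes R2
[41] I8 issues→IntU
[42] I8 reads
[43] I8 exec-done
[44] I8 writes R4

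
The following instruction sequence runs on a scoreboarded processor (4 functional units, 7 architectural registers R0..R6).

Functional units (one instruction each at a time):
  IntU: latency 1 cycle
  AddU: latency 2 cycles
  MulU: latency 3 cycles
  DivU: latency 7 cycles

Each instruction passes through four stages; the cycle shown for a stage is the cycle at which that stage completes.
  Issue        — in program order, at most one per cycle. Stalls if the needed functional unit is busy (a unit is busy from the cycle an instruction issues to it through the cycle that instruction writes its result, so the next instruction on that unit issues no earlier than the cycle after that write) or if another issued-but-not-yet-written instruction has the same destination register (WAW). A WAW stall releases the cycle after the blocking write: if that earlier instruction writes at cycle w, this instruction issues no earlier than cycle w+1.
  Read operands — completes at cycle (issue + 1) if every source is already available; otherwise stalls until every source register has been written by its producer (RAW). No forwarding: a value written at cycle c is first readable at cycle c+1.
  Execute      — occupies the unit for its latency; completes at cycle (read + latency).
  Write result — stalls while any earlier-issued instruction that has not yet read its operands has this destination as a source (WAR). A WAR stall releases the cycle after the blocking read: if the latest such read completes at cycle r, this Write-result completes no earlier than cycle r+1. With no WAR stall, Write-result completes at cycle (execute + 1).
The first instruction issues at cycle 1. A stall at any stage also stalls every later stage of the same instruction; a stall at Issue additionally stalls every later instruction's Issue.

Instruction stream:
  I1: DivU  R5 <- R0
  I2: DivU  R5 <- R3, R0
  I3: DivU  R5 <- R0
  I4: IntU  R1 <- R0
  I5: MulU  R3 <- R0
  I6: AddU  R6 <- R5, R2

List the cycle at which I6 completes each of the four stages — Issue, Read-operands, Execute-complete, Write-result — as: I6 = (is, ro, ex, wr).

[1] I1→DivU
[2] I1 RO
[9] I1 EX
[10] I1 WR R5
[11] I2→DivU
[12] I2 RO
[19] I2 EX
[20] I2 WR R5
[21] I3→DivU
[22] I3 RO · I4→IntU
[23] I4 RO · I5→MulU
[24] I4 EX · I5 RO · I6→AddU
[25] I4 WR R1
[27] I5 EX
[28] I5 WR R3
[29] I3 EX
[30] I3 WR R5
[31] I6 RO
[33] I6 EX
[34] I6 WR R6

I6 = (24, 31, 33, 34)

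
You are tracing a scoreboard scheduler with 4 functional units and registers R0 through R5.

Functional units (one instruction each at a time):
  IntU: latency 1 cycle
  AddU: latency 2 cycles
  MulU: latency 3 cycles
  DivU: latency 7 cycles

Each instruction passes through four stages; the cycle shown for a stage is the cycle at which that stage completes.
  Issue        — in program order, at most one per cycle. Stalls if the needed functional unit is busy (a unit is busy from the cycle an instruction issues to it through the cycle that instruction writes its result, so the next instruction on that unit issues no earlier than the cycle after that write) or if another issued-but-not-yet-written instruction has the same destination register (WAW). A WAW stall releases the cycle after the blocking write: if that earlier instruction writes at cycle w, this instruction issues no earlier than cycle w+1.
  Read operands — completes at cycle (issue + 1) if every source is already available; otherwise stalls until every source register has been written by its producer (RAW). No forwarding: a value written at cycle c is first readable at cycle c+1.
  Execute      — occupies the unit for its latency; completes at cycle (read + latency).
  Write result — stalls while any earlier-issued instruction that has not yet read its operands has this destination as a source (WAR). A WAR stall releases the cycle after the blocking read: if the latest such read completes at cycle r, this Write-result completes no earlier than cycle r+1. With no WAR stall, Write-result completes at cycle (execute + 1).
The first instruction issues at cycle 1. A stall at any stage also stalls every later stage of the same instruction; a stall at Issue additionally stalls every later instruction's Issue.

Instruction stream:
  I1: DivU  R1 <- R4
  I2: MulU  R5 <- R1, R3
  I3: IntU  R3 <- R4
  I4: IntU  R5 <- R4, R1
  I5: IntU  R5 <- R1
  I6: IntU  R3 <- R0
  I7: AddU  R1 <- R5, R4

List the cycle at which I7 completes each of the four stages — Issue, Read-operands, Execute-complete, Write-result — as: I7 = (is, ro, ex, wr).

I1 -> (1, 2, 9, 10)
I2 -> (2, 11, 14, 15)  // RAW R1: wait I1 write@10
I3 -> (3, 4, 5, 12)  // WAR R3: wait I2 read@11
I4 -> (16, 17, 18, 19)  // WAW R5: wait I2 write@15
I5 -> (20, 21, 22, 23)  // struct: IntU busy until I4 writes@19
I6 -> (24, 25, 26, 27)  // struct: IntU busy until I5 writes@23
I7 -> (25, 26, 28, 29)

I7 = (25, 26, 28, 29)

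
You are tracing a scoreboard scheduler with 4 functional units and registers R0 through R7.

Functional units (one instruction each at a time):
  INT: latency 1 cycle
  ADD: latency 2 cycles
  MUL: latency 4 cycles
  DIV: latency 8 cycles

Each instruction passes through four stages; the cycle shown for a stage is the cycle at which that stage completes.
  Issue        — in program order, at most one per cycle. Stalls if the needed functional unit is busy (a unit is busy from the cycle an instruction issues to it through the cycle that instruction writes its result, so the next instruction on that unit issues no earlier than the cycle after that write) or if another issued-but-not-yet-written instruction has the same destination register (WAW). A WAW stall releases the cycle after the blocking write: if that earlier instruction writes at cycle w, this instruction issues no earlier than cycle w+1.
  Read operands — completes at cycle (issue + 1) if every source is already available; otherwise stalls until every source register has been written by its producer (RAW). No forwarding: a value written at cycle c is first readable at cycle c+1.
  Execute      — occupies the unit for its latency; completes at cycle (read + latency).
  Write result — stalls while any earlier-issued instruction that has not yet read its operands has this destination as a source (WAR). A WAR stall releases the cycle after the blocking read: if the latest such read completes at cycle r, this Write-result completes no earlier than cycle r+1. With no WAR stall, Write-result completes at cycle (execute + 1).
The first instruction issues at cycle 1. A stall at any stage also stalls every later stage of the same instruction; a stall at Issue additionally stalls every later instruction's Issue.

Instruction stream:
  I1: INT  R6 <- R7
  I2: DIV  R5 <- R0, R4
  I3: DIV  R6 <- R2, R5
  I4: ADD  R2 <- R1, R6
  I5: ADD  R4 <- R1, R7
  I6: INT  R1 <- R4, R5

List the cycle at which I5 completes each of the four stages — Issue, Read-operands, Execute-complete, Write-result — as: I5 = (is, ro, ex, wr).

t=1  I1 issues→INT
t=2  I1 reads, I2 issues→DIV
t=3  I1 exec-done, I2 reads
t=4  I1 writes R6
t=11  I2 exec-done
t=12  I2 writes R5
t=13  I3 issues→DIV
t=14  I3 reads, I4 issues→ADD
t=22  I3 exec-done
t=23  I3 writes R6
t=24  I4 reads
t=26  I4 exec-done
t=27  I4 writes R2
t=28  I5 issues→ADD
t=29  I5 reads, I6 issues→INT
t=31  I5 exec-done
t=32  I5 writes R4
t=33  I6 reads
t=34  I6 exec-done
t=35  I6 writes R1

I5 = (28, 29, 31, 32)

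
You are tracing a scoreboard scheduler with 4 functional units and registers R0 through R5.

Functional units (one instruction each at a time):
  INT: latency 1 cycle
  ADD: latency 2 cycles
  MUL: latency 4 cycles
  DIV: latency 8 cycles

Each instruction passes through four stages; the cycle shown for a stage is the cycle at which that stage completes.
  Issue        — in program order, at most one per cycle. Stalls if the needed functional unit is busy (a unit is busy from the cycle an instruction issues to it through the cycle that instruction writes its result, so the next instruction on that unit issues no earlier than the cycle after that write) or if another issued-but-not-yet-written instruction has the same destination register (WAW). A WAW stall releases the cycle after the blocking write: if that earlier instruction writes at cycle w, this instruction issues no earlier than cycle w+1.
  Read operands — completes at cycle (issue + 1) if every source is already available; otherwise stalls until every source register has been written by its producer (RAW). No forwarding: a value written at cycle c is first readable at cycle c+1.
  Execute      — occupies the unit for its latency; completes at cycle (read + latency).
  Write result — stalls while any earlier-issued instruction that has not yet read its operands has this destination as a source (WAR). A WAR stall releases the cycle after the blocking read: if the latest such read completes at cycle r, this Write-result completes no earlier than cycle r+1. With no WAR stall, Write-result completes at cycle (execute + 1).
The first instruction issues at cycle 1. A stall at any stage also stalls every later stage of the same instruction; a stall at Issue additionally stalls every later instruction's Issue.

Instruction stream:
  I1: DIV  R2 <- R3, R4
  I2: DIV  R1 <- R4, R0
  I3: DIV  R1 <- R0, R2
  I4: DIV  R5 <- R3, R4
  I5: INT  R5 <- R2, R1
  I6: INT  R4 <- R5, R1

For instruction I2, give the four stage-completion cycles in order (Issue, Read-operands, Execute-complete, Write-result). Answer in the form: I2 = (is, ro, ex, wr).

I2 = (12, 13, 21, 22)

I1  is:1  ro:2  ex:10  wr:11
I2  is:12  ro:13  ex:21  wr:22  — struct: DIV busy until I1 writes@11
I3  is:23  ro:24  ex:32  wr:33  — struct: DIV busy until I2 writes@22
I4  is:34  ro:35  ex:43  wr:44  — struct: DIV busy until I3 writes@33
I5  is:45  ro:46  ex:47  wr:48  — WAW R5: wait I4 write@44
I6  is:49  ro:50  ex:51  wr:52  — struct: INT busy until I5 writes@48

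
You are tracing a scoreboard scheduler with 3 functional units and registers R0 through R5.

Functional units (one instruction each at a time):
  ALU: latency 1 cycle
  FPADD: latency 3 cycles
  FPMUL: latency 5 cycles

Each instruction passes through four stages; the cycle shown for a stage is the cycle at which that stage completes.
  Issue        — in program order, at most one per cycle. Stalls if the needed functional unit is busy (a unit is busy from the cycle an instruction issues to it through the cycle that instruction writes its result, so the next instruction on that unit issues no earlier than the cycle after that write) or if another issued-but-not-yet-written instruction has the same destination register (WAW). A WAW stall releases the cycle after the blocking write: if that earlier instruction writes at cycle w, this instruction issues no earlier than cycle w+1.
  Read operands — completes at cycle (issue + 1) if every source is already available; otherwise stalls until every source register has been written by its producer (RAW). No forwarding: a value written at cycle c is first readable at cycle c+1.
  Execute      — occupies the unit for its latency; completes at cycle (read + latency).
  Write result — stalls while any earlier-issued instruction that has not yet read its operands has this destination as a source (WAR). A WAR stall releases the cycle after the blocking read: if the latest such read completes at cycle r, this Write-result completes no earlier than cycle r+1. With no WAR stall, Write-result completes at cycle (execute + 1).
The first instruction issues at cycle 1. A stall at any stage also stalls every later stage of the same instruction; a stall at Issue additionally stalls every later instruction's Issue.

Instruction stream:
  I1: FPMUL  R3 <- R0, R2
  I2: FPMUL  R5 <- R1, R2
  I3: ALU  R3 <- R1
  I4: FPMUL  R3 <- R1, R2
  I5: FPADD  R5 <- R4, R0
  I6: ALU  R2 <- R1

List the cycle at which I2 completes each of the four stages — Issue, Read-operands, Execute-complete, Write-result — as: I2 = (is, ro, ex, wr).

1) issue 1, read 2, done 7, write 8
2) issue 9, read 10, done 15, write 16  <struct: FPMUL busy until I1 writes@8>
3) issue 10, read 11, done 12, write 13
4) issue 17, read 18, done 23, write 24  <struct: FPMUL busy until I2 writes@16>
5) issue 18, read 19, done 22, write 23
6) issue 19, read 20, done 21, write 22

I2 = (9, 10, 15, 16)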